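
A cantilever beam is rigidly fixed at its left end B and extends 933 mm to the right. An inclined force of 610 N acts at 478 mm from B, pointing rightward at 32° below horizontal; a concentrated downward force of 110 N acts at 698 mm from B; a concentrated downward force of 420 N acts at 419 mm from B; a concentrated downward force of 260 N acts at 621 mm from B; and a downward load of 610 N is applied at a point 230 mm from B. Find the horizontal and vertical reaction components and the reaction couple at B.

B_x = -517.3 N, B_y = 1723 N, M_B = 709000 N·mm

ΣF_x = 0: B_x + 610·cos32° = 0 → B_x = -517.3 N.
ΣF_y = 0: B_y − 610·sin32° − 110 − 420 − 260 − 610 = 0 → B_y = 1723 N.
ΣM about B: M_B − 610·sin32°·478 − 110·698 − 420·419 − 260·621 − 610·230 = 0 → M_B = 709000 N·mm.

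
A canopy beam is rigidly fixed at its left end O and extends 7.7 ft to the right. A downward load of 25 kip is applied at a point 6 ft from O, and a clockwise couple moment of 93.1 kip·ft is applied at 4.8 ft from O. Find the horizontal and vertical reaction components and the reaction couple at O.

O_x = 0, O_y = 25.00 kip, M_O = 243.1 kip·ft

ΣF_x = 0: O_x = 0.
ΣF_y = 0: O_y − 25 = 0 → O_y = 25.00 kip.
ΣM about O: M_O − 25·6 − 93.1 = 0 → M_O = 243.1 kip·ft.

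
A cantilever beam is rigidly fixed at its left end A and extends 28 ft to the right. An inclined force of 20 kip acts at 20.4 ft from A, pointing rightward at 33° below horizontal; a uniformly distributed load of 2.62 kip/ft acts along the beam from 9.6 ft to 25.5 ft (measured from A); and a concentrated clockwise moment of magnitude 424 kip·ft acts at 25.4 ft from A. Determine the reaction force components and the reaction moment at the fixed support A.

Resultant of the distributed load: 2.62 × 15.9 = 41.658 kip at 17.55 ft from A.
ΣF_x = 0: A_x + 20·cos33° = 0 → A_x = -16.77 kip.
ΣF_y = 0: A_y − 20·sin33° − 2.62·15.9 = 0 → A_y = 52.55 kip.
ΣM about A: M_A − 20·sin33°·20.4 − (2.62·15.9)·17.55 − 424 = 0 → M_A = 1377 kip·ft.

A_x = -16.77 kip, A_y = 52.55 kip, M_A = 1377 kip·ft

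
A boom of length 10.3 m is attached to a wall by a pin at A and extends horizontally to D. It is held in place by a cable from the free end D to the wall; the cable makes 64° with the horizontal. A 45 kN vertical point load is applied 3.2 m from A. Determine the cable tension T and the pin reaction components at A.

ΣM about A: T·sin64°·10.3 − 45·3.2 = 0 → T = 144/(10.3·0.898794) = 15.5548 ≈ 15.55 kN.
ΣF_x = 0: A_x − T·cos64° = 0 → A_x = 15.5548 × 0.438371 = 6.819 kN.
ΣF_y = 0: A_y + T·sin64° − 45 = 0 → A_y = 45 − 15.5548 × 0.898794 = 31.02 kN.

T = 15.55 kN, A_x = 6.819 kN, A_y = 31.02 kN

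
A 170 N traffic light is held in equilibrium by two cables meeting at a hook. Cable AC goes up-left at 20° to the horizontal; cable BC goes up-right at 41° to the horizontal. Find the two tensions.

ΣF_x = 0: −T_AC·cos20° + T_BC·cos41° = 0 → T_BC = 1.2451·T_AC.
ΣF_y = 0: T_AC·sin20° + T_BC·sin41° = 170.
Substitute: T_AC·(0.34202 + 1.2451·0.656059) = 170 → T_AC = 146.693 ≈ 146.7 N.
Then T_BC = 1.2451 × 146.693 = 182.6 N.

T_AC = 146.7 N, T_BC = 182.6 N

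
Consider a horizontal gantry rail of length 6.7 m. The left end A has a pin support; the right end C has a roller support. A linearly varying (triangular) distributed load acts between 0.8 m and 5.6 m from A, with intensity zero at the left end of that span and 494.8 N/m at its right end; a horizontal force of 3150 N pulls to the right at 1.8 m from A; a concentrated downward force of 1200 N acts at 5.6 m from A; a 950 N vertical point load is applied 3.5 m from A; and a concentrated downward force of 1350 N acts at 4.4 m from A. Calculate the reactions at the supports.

A_x = -3150 N, A_y = 1593 N, C_y = 3095 N

Resultant of the triangular load: ½ × 494.8 × 4.8 = 1187.52 N, acting at 4 m from A (one-third of the span from the peak).
Taking moments about A: C_y·6.7 − (½·494.8·4.8)·4 − 1200·5.6 − 950·3.5 − 1350·4.4 = 0 → C_y = 20735.08/6.7 = 3094.79 ≈ 3095 N.
ΣF_y = 0: A_y + 3094.79 − ½·494.8·4.8 − 1200 − 950 − 1350 = 0 → A_y = 1593 N.
ΣF_x = 0: A_x + 3150 = 0 → A_x = -3150 N.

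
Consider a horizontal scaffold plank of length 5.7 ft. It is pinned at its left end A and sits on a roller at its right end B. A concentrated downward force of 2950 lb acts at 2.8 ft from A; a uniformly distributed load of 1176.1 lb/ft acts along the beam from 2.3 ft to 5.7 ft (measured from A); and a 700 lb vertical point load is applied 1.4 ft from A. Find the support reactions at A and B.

A_x = 0, A_y = 3222 lb, B_y = 4427 lb

Resultant of the distributed load: 1176.1 × 3.4 = 3998.74 lb at 4 ft from A.
Moments about A: B_y·5.7 − 2950·2.8 − (1176.1·3.4)·4 − 700·1.4 = 0 → B_y = 25234.96/5.7 = 4427.19 ≈ 4427 lb.
ΣF_y = 0: A_y + 4427.19 − 2950 − 1176.1·3.4 − 700 = 0 → A_y = 3222 lb.
ΣF_x = 0: no horizontal applied forces, so A_x = 0.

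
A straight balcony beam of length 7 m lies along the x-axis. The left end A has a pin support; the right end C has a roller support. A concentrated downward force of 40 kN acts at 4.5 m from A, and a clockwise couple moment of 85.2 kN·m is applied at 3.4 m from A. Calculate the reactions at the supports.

A_x = 0, A_y = 2.114 kN, C_y = 37.89 kN

Moments about A: C_y·7 − 40·4.5 − 85.2 = 0 → C_y = 265.2/7 = 37.8857 ≈ 37.89 kN.
ΣF_y = 0: A_y + 37.8857 − 40 = 0 → A_y = 2.114 kN.
ΣF_x = 0: no horizontal applied forces, so A_x = 0.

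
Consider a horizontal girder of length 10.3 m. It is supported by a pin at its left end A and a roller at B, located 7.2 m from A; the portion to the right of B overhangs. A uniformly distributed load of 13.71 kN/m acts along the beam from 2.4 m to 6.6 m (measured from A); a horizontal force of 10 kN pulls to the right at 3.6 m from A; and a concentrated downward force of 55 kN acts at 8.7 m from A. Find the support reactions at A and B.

Resultant of the distributed load: 13.71 × 4.2 = 57.582 kN at 4.5 m from A.
Moments about A: B_y·7.2 − (13.71·4.2)·4.5 − 55·8.7 = 0 → B_y = 737.619/7.2 = 102.447 ≈ 102.4 kN.
ΣF_y = 0: A_y + 102.447 − 13.71·4.2 − 55 = 0 → A_y = 10.13 kN.
ΣF_x = 0: A_x + 10 = 0 → A_x = -10.00 kN.

A_x = -10.00 kN, A_y = 10.13 kN, B_y = 102.4 kN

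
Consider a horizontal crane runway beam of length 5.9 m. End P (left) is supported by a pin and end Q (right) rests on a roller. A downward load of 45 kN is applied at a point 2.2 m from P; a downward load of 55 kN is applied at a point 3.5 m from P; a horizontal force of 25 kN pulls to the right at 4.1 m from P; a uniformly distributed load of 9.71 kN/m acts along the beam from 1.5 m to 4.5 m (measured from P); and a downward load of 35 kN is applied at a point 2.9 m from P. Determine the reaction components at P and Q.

P_x = -25.00 kN, P_y = 82.71 kN, Q_y = 81.42 kN

Resultant of the distributed load: 9.71 × 3 = 29.13 kN at 3 m from P.
Taking moments about P: Q_y·5.9 − 45·2.2 − 55·3.5 − (9.71·3)·3 − 35·2.9 = 0 → Q_y = 480.39/5.9 = 81.422 ≈ 81.42 kN.
ΣF_y = 0: P_y + 81.422 − 45 − 55 − 9.71·3 − 35 = 0 → P_y = 82.71 kN.
ΣF_x = 0: P_x + 25 = 0 → P_x = -25.00 kN.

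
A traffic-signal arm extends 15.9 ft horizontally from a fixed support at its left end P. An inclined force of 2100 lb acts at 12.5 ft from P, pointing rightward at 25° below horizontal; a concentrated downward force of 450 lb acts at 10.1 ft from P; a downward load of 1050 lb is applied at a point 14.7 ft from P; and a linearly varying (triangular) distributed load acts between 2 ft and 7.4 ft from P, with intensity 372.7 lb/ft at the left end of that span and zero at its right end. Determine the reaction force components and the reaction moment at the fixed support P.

Resultant of the triangular load: ½ × 372.7 × 5.4 = 1006.29 lb, acting at 3.8 ft from P (one-third of the span from the peak).
ΣF_x = 0: P_x + 2100·cos25° = 0 → P_x = -1903 lb.
ΣF_y = 0: P_y − 2100·sin25° − 450 − 1050 − ½·372.7·5.4 = 0 → P_y = 3394 lb.
ΣM about P: M_P − 2100·sin25°·12.5 − 450·10.1 − 1050·14.7 − (½·372.7·5.4)·3.8 = 0 → M_P = 34900 lb·ft.

P_x = -1903 lb, P_y = 3394 lb, M_P = 34900 lb·ft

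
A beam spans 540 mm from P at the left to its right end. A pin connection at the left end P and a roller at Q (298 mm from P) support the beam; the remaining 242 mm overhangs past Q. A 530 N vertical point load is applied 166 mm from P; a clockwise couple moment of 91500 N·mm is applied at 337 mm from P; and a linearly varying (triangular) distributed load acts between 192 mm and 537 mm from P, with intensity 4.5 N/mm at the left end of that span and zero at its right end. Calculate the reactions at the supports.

P_x = 0, P_y = -95.73 N, Q_y = 1402 N

Resultant of the triangular load: ½ × 4.5 × 345 = 776.25 N, acting at 307 mm from P (one-third of the span from the peak).
Taking moments about P: Q_y·298 − 530·166 − 91500 − (½·4.5·345)·307 = 0 → Q_y = 417788.75/298 = 1401.98 ≈ 1402 N.
ΣF_y = 0: P_y + 1401.98 − 530 − ½·4.5·345 = 0 → P_y = -95.73 N.
ΣF_x = 0: no horizontal applied forces, so P_x = 0.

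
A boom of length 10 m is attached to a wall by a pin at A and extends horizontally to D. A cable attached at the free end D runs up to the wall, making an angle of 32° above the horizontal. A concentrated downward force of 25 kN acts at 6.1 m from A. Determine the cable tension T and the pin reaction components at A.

T = 28.78 kN, A_x = 24.41 kN, A_y = 9.750 kN

ΣM about A: T·sin32°·10 − 25·6.1 = 0 → T = 152.5/(10·0.529919) = 28.778 ≈ 28.78 kN.
ΣF_x = 0: A_x − T·cos32° = 0 → A_x = 28.778 × 0.848048 = 24.41 kN.
ΣF_y = 0: A_y + T·sin32° − 25 = 0 → A_y = 25 − 28.778 × 0.529919 = 9.750 kN.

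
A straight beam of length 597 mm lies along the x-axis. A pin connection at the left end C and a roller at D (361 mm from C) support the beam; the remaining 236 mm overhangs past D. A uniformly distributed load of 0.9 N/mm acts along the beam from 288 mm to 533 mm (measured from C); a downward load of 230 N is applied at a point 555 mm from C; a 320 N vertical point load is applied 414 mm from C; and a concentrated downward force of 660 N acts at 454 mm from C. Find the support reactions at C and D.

C_x = 0, C_y = -370.8 N, D_y = 1801 N

Resultant of the distributed load: 0.9 × 245 = 220.5 N at 410.5 mm from C.
Moments about C: D_y·361 − (0.9·245)·410.5 − 230·555 − 320·414 − 660·454 = 0 → D_y = 650285.25/361 = 1801.34 ≈ 1801 N.
ΣF_y = 0: C_y + 1801.34 − 0.9·245 − 230 − 320 − 660 = 0 → C_y = -370.8 N.
ΣF_x = 0: no horizontal applied forces, so C_x = 0.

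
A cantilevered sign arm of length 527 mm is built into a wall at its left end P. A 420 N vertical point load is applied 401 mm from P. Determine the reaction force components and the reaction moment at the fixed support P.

ΣF_x = 0: P_x = 0.
ΣF_y = 0: P_y − 420 = 0 → P_y = 420.0 N.
ΣM about P: M_P − 420·401 = 0 → M_P = 168400 N·mm.

P_x = 0, P_y = 420.0 N, M_P = 168400 N·mm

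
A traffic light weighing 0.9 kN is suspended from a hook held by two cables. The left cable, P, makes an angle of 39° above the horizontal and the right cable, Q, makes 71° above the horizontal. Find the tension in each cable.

ΣF_x = 0: −T_P·cos39° + T_Q·cos71° = 0 → T_Q = 2.38705·T_P.
ΣF_y = 0: T_P·sin39° + T_Q·sin71° = 0.9.
Substitute: T_P·(0.62932 + 2.38705·0.945519) = 0.9 → T_P = 0.311816 ≈ 0.3118 kN.
Then T_Q = 2.38705 × 0.311816 = 0.7443 kN.

T_P = 0.3118 kN, T_Q = 0.7443 kN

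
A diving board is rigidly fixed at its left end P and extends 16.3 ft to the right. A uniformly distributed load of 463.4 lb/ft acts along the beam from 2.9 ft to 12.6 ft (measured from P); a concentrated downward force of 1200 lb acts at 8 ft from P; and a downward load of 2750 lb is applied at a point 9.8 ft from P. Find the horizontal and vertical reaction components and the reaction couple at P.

P_x = 0, P_y = 8445 lb, M_P = 71390 lb·ft

Resultant of the distributed load: 463.4 × 9.7 = 4494.98 lb at 7.75 ft from P.
ΣF_x = 0: P_x = 0.
ΣF_y = 0: P_y − 463.4·9.7 − 1200 − 2750 = 0 → P_y = 8445 lb.
ΣM about P: M_P − (463.4·9.7)·7.75 − 1200·8 − 2750·9.8 = 0 → M_P = 71390 lb·ft.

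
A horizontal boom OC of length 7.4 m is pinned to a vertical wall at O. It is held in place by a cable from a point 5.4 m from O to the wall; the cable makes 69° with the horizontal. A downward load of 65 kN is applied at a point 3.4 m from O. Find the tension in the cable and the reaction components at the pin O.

T = 43.84 kN, O_x = 15.71 kN, O_y = 24.07 kN

ΣM about O: T·sin69°·5.4 − 65·3.4 = 0 → T = 221/(5.4·0.93358) = 43.8376 ≈ 43.84 kN.
ΣF_x = 0: O_x − T·cos69° = 0 → O_x = 43.8376 × 0.358368 = 15.71 kN.
ΣF_y = 0: O_y + T·sin69° − 65 = 0 → O_y = 65 − 43.8376 × 0.93358 = 24.07 kN.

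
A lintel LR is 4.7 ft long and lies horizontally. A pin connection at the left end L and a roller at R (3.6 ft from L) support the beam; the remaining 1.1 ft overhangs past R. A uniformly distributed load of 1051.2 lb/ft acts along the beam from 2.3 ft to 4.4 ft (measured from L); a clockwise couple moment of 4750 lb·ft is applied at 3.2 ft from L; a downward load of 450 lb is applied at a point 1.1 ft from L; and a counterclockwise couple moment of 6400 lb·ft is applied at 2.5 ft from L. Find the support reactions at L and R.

Resultant of the distributed load: 1051.2 × 2.1 = 2207.52 lb at 3.35 ft from L.
ΣM about L: R_y·3.6 − (1051.2·2.1)·3.35 − 4750 − 450·1.1 + 6400 = 0 → R_y = 6240.192/3.6 = 1733.39 ≈ 1733 lb.
ΣF_y = 0: L_y + 1733.39 − 1051.2·2.1 − 450 = 0 → L_y = 924.1 lb.
ΣF_x = 0: no horizontal applied forces, so L_x = 0.

L_x = 0, L_y = 924.1 lb, R_y = 1733 lb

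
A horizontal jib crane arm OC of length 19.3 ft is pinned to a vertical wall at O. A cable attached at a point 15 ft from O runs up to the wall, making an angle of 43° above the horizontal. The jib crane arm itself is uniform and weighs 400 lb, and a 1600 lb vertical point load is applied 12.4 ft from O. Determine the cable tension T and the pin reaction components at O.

T = 2317 lb, O_x = 1694 lb, O_y = 420.0 lb

ΣM about O: T·sin43°·15 − 400·9.65 − 1600·12.4 = 0 → T = 23700/(15·0.681998) = 2316.72 ≈ 2317 lb.
ΣF_x = 0: O_x − T·cos43° = 0 → O_x = 2316.72 × 0.731354 = 1694 lb.
ΣF_y = 0: O_y + T·sin43° − 400 − 1600 = 0 → O_y = 2000 − 2316.72 × 0.681998 = 420.0 lb.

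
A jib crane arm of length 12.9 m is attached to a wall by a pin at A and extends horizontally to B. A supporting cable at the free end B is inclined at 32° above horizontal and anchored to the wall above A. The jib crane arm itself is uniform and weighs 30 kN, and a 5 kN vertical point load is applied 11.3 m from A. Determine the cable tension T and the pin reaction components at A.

ΣM about A: T·sin32°·12.9 − 30·6.45 − 5·11.3 = 0 → T = 250/(12.9·0.529919) = 36.5713 ≈ 36.57 kN.
ΣF_x = 0: A_x − T·cos32° = 0 → A_x = 36.5713 × 0.848048 = 31.01 kN.
ΣF_y = 0: A_y + T·sin32° − 30 − 5 = 0 → A_y = 35 − 36.5713 × 0.529919 = 15.62 kN.

T = 36.57 kN, A_x = 31.01 kN, A_y = 15.62 kN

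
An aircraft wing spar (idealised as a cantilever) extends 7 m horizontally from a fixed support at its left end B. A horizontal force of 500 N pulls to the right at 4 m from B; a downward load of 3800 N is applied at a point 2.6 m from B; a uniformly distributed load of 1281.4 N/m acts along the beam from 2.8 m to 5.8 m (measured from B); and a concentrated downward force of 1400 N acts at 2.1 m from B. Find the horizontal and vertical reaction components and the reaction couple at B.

B_x = -500.0 N, B_y = 9044 N, M_B = 29350 N·m

Resultant of the distributed load: 1281.4 × 3 = 3844.2 N at 4.3 m from B.
ΣF_x = 0: B_x + 500 = 0 → B_x = -500.0 N.
ΣF_y = 0: B_y − 3800 − 1281.4·3 − 1400 = 0 → B_y = 9044 N.
ΣM about B: M_B − 3800·2.6 − (1281.4·3)·4.3 − 1400·2.1 = 0 → M_B = 29350 N·m.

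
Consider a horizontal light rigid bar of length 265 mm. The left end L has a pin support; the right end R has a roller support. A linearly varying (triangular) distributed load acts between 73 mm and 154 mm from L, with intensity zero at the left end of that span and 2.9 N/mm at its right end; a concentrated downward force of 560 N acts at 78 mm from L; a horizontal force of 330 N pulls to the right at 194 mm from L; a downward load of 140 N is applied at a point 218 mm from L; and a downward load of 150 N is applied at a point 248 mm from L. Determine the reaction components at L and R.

L_x = -330.0 N, L_y = 490.8 N, R_y = 476.7 N

Resultant of the triangular load: ½ × 2.9 × 81 = 117.45 N, acting at 127 mm from L (one-third of the span from the peak).
Moments about L: R_y·265 − (½·2.9·81)·127 − 560·78 − 140·218 − 150·248 = 0 → R_y = 126316.15/265 = 476.665 ≈ 476.7 N.
ΣF_y = 0: L_y + 476.665 − ½·2.9·81 − 560 − 140 − 150 = 0 → L_y = 490.8 N.
ΣF_x = 0: L_x + 330 = 0 → L_x = -330.0 N.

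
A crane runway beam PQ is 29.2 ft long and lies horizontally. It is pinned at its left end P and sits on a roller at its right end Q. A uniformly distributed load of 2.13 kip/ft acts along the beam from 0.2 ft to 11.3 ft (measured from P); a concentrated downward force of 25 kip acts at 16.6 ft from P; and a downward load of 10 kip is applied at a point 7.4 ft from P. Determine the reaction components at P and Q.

P_x = 0, P_y = 37.24 kip, Q_y = 21.40 kip

Resultant of the distributed load: 2.13 × 11.1 = 23.643 kip at 5.75 ft from P.
ΣM about P: Q_y·29.2 − (2.13·11.1)·5.75 − 25·16.6 − 10·7.4 = 0 → Q_y = 624.94725/29.2 = 21.4023 ≈ 21.40 kip.
ΣF_y = 0: P_y + 21.4023 − 2.13·11.1 − 25 − 10 = 0 → P_y = 37.24 kip.
ΣF_x = 0: no horizontal applied forces, so P_x = 0.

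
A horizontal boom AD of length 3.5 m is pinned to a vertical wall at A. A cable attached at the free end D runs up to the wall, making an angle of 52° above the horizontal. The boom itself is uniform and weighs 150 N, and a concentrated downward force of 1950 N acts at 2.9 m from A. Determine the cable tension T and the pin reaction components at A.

T = 2146 N, A_x = 1321 N, A_y = 409.3 N

ΣM about A: T·sin52°·3.5 − 150·1.75 − 1950·2.9 = 0 → T = 5917.5/(3.5·0.788011) = 2145.55 ≈ 2146 N.
ΣF_x = 0: A_x − T·cos52° = 0 → A_x = 2145.55 × 0.615661 = 1321 N.
ΣF_y = 0: A_y + T·sin52° − 150 − 1950 = 0 → A_y = 2100 − 2145.55 × 0.788011 = 409.3 N.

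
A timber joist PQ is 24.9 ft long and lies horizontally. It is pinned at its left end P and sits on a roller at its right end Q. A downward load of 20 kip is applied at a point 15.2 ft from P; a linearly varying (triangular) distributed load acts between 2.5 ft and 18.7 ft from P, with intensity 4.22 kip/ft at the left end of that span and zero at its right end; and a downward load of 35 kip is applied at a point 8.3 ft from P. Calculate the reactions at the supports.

Resultant of the triangular load: ½ × 4.22 × 16.2 = 34.182 kip, acting at 7.9 ft from P (one-third of the span from the peak).
Taking moments about P: Q_y·24.9 − 20·15.2 − (½·4.22·16.2)·7.9 − 35·8.3 = 0 → Q_y = 864.5378/24.9 = 34.7204 ≈ 34.72 kip.
ΣF_y = 0: P_y + 34.7204 − 20 − ½·4.22·16.2 − 35 = 0 → P_y = 54.46 kip.
ΣF_x = 0: no horizontal applied forces, so P_x = 0.

P_x = 0, P_y = 54.46 kip, Q_y = 34.72 kip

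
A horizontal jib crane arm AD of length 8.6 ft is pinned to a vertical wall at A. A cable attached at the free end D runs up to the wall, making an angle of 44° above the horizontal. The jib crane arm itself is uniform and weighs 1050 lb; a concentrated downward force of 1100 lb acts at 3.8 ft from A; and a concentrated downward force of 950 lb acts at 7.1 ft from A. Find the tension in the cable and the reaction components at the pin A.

ΣM about A: T·sin44°·8.6 − 1050·4.3 − 1100·3.8 − 950·7.1 = 0 → T = 15440/(8.6·0.694658) = 2584.51 ≈ 2585 lb.
ΣF_x = 0: A_x − T·cos44° = 0 → A_x = 2584.51 × 0.71934 = 1859 lb.
ΣF_y = 0: A_y + T·sin44° − 1050 − 1100 − 950 = 0 → A_y = 3100 − 2584.51 × 0.694658 = 1305 lb.

T = 2585 lb, A_x = 1859 lb, A_y = 1305 lb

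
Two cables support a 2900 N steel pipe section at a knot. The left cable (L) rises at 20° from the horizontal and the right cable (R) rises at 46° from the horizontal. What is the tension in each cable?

T_L = 2205 N, T_R = 2983 N

ΣF_x = 0: −T_L·cos20° + T_R·cos46° = 0 → T_R = 1.35274·T_L.
ΣF_y = 0: T_L·sin20° + T_R·sin46° = 2900.
Substitute: T_L·(0.34202 + 1.35274·0.71934) = 2900 → T_L = 2205.16 ≈ 2205 N.
Then T_R = 1.35274 × 2205.16 = 2983 N.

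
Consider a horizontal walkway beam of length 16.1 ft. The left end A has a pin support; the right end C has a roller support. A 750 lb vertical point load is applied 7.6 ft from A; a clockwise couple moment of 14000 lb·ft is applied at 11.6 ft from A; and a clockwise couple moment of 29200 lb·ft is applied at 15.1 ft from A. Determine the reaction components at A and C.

ΣM about A: C_y·16.1 − 750·7.6 − 14000 − 29200 = 0 → C_y = 48900/16.1 = 3037.27 ≈ 3037 lb.
ΣF_y = 0: A_y + 3037.27 − 750 = 0 → A_y = -2287 lb.
ΣF_x = 0: no horizontal applied forces, so A_x = 0.

A_x = 0, A_y = -2287 lb, C_y = 3037 lb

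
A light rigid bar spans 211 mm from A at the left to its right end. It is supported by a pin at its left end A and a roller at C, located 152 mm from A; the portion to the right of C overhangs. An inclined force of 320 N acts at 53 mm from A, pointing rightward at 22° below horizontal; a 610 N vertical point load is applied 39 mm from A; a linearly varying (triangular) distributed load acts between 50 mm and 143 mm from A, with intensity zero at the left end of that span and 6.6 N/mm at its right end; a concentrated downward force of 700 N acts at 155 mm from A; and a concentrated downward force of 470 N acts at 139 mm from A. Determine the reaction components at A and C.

Resultant of the triangular load: ½ × 6.6 × 93 = 306.9 N, acting at 112 mm from A (one-third of the span from the peak).
Taking moments about A: C_y·152 − 320·sin22°·53 − 610·39 − (½·6.6·93)·112 − 700·155 − 470·139 = 0 → C_y = 238346/152 = 1568.07 ≈ 1568 N.
ΣF_y = 0: A_y + 1568.07 − 320·sin22° − 610 − ½·6.6·93 − 700 − 470 = 0 → A_y = 638.7 N.
ΣF_x = 0: A_x + 320·cos22° = 0 → A_x = -296.7 N.

A_x = -296.7 N, A_y = 638.7 N, C_y = 1568 N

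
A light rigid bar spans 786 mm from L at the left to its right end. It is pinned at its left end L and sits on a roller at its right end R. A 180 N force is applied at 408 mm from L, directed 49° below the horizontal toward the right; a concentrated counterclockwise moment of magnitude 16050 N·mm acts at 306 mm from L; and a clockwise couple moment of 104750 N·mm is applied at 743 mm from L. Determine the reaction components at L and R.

Moments about L: R_y·786 − 180·sin49°·408 + 16050 − 104750 = 0 → R_y = 144126/786 = 183.366 ≈ 183.4 N.
ΣF_y = 0: L_y + 183.366 − 180·sin49° = 0 → L_y = -47.52 N.
ΣF_x = 0: L_x + 180·cos49° = 0 → L_x = -118.1 N.

L_x = -118.1 N, L_y = -47.52 N, R_y = 183.4 N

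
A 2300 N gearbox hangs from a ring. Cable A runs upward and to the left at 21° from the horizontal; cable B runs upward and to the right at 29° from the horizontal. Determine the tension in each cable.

ΣF_x = 0: −T_A·cos21° + T_B·cos29° = 0 → T_B = 1.06741·T_A.
ΣF_y = 0: T_A·sin21° + T_B·sin29° = 2300.
Substitute: T_A·(0.358368 + 1.06741·0.48481) = 2300 → T_A = 2625.99 ≈ 2626 N.
Then T_B = 1.06741 × 2625.99 = 2803 N.

T_A = 2626 N, T_B = 2803 N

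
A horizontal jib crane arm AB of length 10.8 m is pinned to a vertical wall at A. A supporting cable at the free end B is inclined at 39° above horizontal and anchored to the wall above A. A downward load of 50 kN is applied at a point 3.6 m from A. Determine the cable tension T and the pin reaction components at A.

ΣM about A: T·sin39°·10.8 − 50·3.6 = 0 → T = 180/(10.8·0.62932) = 26.4836 ≈ 26.48 kN.
ΣF_x = 0: A_x − T·cos39° = 0 → A_x = 26.4836 × 0.777146 = 20.58 kN.
ΣF_y = 0: A_y + T·sin39° − 50 = 0 → A_y = 50 − 26.4836 × 0.62932 = 33.33 kN.

T = 26.48 kN, A_x = 20.58 kN, A_y = 33.33 kN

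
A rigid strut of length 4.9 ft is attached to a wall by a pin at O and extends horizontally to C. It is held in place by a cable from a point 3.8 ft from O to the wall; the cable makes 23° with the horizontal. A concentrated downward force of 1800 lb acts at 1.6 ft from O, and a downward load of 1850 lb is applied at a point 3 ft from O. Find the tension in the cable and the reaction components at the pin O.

T = 5678 lb, O_x = 5226 lb, O_y = 1432 lb

ΣM about O: T·sin23°·3.8 − 1800·1.6 − 1850·3 = 0 → T = 8430/(3.8·0.390731) = 5677.62 ≈ 5678 lb.
ΣF_x = 0: O_x − T·cos23° = 0 → O_x = 5677.62 × 0.920505 = 5226 lb.
ΣF_y = 0: O_y + T·sin23° − 1800 − 1850 = 0 → O_y = 3650 − 5677.62 × 0.390731 = 1432 lb.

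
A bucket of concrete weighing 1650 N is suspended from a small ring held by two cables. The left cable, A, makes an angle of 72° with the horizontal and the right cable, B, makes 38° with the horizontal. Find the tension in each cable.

T_A = 1384 N, T_B = 542.6 N

ΣF_x = 0: −T_A·cos72° + T_B·cos38° = 0 → T_B = 0.392148·T_A.
ΣF_y = 0: T_A·sin72° + T_B·sin38° = 1650.
Substitute: T_A·(0.951057 + 0.392148·0.615661) = 1650 → T_A = 1383.66 ≈ 1384 N.
Then T_B = 0.392148 × 1383.66 = 542.6 N.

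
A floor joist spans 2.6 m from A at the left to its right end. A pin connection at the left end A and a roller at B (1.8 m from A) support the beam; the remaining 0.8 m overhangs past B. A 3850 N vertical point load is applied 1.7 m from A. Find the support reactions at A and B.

ΣM about A: B_y·1.8 − 3850·1.7 = 0 → B_y = 6545/1.8 = 3636.11 ≈ 3636 N.
ΣF_y = 0: A_y + 3636.11 − 3850 = 0 → A_y = 213.9 N.
ΣF_x = 0: no horizontal applied forces, so A_x = 0.

A_x = 0, A_y = 213.9 N, B_y = 3636 N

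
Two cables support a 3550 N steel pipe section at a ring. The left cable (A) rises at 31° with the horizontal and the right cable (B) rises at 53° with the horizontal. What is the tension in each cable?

ΣF_x = 0: −T_A·cos31° + T_B·cos53° = 0 → T_B = 1.4243·T_A.
ΣF_y = 0: T_A·sin31° + T_B·sin53° = 3550.
Substitute: T_A·(0.515038 + 1.4243·0.798636) = 3550 → T_A = 2148.21 ≈ 2148 N.
Then T_B = 1.4243 × 2148.21 = 3060 N.

T_A = 2148 N, T_B = 3060 N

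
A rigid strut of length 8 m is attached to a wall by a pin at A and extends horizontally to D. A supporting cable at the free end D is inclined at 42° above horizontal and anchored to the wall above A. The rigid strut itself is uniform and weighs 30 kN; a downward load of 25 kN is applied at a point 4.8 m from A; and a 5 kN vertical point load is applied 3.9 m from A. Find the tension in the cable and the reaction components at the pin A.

ΣM about A: T·sin42°·8 − 30·4 − 25·4.8 − 5·3.9 = 0 → T = 259.5/(8·0.669131) = 48.4771 ≈ 48.48 kN.
ΣF_x = 0: A_x − T·cos42° = 0 → A_x = 48.4771 × 0.743145 = 36.03 kN.
ΣF_y = 0: A_y + T·sin42° − 30 − 25 − 5 = 0 → A_y = 60 − 48.4771 × 0.669131 = 27.56 kN.

T = 48.48 kN, A_x = 36.03 kN, A_y = 27.56 kN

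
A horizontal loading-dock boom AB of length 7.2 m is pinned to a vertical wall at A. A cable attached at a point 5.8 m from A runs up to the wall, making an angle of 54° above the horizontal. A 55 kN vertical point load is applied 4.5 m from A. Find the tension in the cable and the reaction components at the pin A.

ΣM about A: T·sin54°·5.8 − 55·4.5 = 0 → T = 247.5/(5.8·0.809017) = 52.746 ≈ 52.75 kN.
ΣF_x = 0: A_x − T·cos54° = 0 → A_x = 52.746 × 0.587785 = 31.00 kN.
ΣF_y = 0: A_y + T·sin54° − 55 = 0 → A_y = 55 − 52.746 × 0.809017 = 12.33 kN.

T = 52.75 kN, A_x = 31.00 kN, A_y = 12.33 kN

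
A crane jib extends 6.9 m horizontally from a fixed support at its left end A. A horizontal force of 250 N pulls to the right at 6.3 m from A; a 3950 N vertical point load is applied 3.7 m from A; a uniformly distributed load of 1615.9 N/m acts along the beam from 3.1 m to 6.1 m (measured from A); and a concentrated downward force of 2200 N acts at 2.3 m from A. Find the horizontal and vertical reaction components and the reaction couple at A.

A_x = -250.0 N, A_y = 11000 N, M_A = 41970 N·m

Resultant of the distributed load: 1615.9 × 3 = 4847.7 N at 4.6 m from A.
ΣF_x = 0: A_x + 250 = 0 → A_x = -250.0 N.
ΣF_y = 0: A_y − 3950 − 1615.9·3 − 2200 = 0 → A_y = 11000 N.
ΣM about A: M_A − 3950·3.7 − (1615.9·3)·4.6 − 2200·2.3 = 0 → M_A = 41970 N·m.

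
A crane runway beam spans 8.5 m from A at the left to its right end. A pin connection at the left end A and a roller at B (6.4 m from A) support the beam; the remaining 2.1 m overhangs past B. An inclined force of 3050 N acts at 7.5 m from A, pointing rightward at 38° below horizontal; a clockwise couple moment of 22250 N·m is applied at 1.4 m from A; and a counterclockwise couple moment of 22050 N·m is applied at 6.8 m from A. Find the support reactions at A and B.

Moments about A: B_y·6.4 − 3050·sin38°·7.5 − 22250 + 22050 = 0 → B_y = 14283.3/6.4 = 2231.77 ≈ 2232 N.
ΣF_y = 0: A_y + 2231.77 − 3050·sin38° = 0 → A_y = -354.0 N.
ΣF_x = 0: A_x + 3050·cos38° = 0 → A_x = -2403 N.

A_x = -2403 N, A_y = -354.0 N, B_y = 2232 N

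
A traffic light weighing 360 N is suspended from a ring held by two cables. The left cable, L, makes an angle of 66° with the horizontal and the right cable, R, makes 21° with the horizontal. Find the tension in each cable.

T_L = 336.6 N, T_R = 146.6 N

ΣF_x = 0: −T_L·cos66° + T_R·cos21° = 0 → T_R = 0.435674·T_L.
ΣF_y = 0: T_L·sin66° + T_R·sin21° = 360.
Substitute: T_L·(0.913545 + 0.435674·0.358368) = 360 → T_L = 336.55 ≈ 336.6 N.
Then T_R = 0.435674 × 336.55 = 146.6 N.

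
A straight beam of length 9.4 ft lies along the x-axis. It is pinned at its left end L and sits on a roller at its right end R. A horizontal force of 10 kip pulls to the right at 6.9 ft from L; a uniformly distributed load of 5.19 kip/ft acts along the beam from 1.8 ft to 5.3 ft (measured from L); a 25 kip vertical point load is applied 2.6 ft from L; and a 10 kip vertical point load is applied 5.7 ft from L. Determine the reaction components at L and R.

Resultant of the distributed load: 5.19 × 3.5 = 18.165 kip at 3.55 ft from L.
ΣM about L: R_y·9.4 − (5.19·3.5)·3.55 − 25·2.6 − 10·5.7 = 0 → R_y = 186.48575/9.4 = 19.8389 ≈ 19.84 kip.
ΣF_y = 0: L_y + 19.8389 − 5.19·3.5 − 25 − 10 = 0 → L_y = 33.33 kip.
ΣF_x = 0: L_x + 10 = 0 → L_x = -10.00 kip.

L_x = -10.00 kip, L_y = 33.33 kip, R_y = 19.84 kip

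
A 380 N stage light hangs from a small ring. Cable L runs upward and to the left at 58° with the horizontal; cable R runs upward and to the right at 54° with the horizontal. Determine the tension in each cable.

ΣF_x = 0: −T_L·cos58° + T_R·cos54° = 0 → T_R = 0.901553·T_L.
ΣF_y = 0: T_L·sin58° + T_R·sin54° = 380.
Substitute: T_L·(0.848048 + 0.901553·0.809017) = 380 → T_L = 240.9 N.
Then T_R = 0.901553 × 240.9 = 217.2 N.

T_L = 240.9 N, T_R = 217.2 N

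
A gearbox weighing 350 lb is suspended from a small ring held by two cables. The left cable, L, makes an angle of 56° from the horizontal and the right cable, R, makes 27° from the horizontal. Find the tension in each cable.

T_L = 314.2 lb, T_R = 197.2 lb

ΣF_x = 0: −T_L·cos56° + T_R·cos27° = 0 → T_R = 0.627597·T_L.
ΣF_y = 0: T_L·sin56° + T_R·sin27° = 350.
Substitute: T_L·(0.829038 + 0.627597·0.45399) = 350 → T_L = 314.194 ≈ 314.2 lb.
Then T_R = 0.627597 × 314.194 = 197.2 lb.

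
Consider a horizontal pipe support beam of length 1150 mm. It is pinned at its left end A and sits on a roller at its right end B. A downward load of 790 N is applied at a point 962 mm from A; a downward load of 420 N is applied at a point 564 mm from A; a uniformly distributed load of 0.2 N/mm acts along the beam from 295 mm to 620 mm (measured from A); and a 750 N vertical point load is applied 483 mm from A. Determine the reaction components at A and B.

Resultant of the distributed load: 0.2 × 325 = 65 N at 457.5 mm from A.
Moments about A: B_y·1150 − 790·962 − 420·564 − (0.2·325)·457.5 − 750·483 = 0 → B_y = 1388847.5/1150 = 1207.69 ≈ 1208 N.
ΣF_y = 0: A_y + 1207.69 − 790 − 420 − 0.2·325 − 750 = 0 → A_y = 817.3 N.
ΣF_x = 0: no horizontal applied forces, so A_x = 0.

A_x = 0, A_y = 817.3 N, B_y = 1208 N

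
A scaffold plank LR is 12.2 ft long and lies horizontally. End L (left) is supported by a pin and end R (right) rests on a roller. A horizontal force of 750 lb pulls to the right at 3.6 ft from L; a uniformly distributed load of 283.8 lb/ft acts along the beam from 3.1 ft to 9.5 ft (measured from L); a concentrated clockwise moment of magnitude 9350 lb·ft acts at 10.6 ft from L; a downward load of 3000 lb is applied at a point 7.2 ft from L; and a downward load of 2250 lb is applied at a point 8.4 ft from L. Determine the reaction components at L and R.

Resultant of the distributed load: 283.8 × 6.4 = 1816.32 lb at 6.3 ft from L.
ΣM about L: R_y·12.2 − (283.8·6.4)·6.3 − 9350 − 3000·7.2 − 2250·8.4 = 0 → R_y = 61292.816/12.2 = 5024 lb.
ΣF_y = 0: L_y + 5024 − 283.8·6.4 − 3000 − 2250 = 0 → L_y = 2042 lb.
ΣF_x = 0: L_x + 750 = 0 → L_x = -750.0 lb.

L_x = -750.0 lb, L_y = 2042 lb, R_y = 5024 lb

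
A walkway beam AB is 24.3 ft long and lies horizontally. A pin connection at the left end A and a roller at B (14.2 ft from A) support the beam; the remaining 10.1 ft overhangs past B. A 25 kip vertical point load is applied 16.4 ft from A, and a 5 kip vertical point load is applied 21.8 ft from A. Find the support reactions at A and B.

Moments about A: B_y·14.2 − 25·16.4 − 5·21.8 = 0 → B_y = 519/14.2 = 36.5493 ≈ 36.55 kip.
ΣF_y = 0: A_y + 36.5493 − 25 − 5 = 0 → A_y = -6.549 kip.
ΣF_x = 0: no horizontal applied forces, so A_x = 0.

A_x = 0, A_y = -6.549 kip, B_y = 36.55 kip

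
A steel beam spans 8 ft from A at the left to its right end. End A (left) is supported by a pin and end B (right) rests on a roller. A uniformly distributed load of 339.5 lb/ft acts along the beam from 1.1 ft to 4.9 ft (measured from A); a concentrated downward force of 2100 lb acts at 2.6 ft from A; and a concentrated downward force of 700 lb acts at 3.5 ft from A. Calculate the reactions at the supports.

Resultant of the distributed load: 339.5 × 3.8 = 1290.1 lb at 3 ft from A.
Taking moments about A: B_y·8 − (339.5·3.8)·3 − 2100·2.6 − 700·3.5 = 0 → B_y = 11780.3/8 = 1472.54 ≈ 1473 lb.
ΣF_y = 0: A_y + 1472.54 − 339.5·3.8 − 2100 − 700 = 0 → A_y = 2618 lb.
ΣF_x = 0: no horizontal applied forces, so A_x = 0.

A_x = 0, A_y = 2618 lb, B_y = 1473 lb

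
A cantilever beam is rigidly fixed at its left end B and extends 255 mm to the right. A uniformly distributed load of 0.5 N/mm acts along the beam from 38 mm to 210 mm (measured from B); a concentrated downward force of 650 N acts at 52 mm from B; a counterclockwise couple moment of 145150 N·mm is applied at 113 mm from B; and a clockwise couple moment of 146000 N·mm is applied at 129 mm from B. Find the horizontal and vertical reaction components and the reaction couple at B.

Resultant of the distributed load: 0.5 × 172 = 86 N at 124 mm from B.
ΣF_x = 0: B_x = 0.
ΣF_y = 0: B_y − 0.5·172 − 650 = 0 → B_y = 736.0 N.
ΣM about B: M_B − (0.5·172)·124 − 650·52 + 145150 − 146000 = 0 → M_B = 45310 N·mm.

B_x = 0, B_y = 736.0 N, M_B = 45310 N·mm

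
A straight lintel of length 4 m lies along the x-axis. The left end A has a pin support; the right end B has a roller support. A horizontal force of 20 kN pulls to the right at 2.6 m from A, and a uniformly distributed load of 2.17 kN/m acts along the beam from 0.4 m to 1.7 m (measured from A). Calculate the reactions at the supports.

Resultant of the distributed load: 2.17 × 1.3 = 2.821 kN at 1.05 m from A.
Taking moments about A: B_y·4 − (2.17·1.3)·1.05 = 0 → B_y = 2.96205/4 = 0.740513 ≈ 0.7405 kN.
ΣF_y = 0: A_y + 0.740513 − 2.17·1.3 = 0 → A_y = 2.080 kN.
ΣF_x = 0: A_x + 20 = 0 → A_x = -20.00 kN.

A_x = -20.00 kN, A_y = 2.080 kN, B_y = 0.7405 kN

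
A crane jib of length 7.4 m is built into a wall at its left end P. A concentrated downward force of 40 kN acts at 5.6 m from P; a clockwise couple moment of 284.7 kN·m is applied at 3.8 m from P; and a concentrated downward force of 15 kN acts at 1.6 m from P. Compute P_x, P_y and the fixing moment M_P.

ΣF_x = 0: P_x = 0.
ΣF_y = 0: P_y − 40 − 15 = 0 → P_y = 55.00 kN.
ΣM about P: M_P − 40·5.6 − 284.7 − 15·1.6 = 0 → M_P = 532.7 kN·m.

P_x = 0, P_y = 55.00 kN, M_P = 532.7 kN·m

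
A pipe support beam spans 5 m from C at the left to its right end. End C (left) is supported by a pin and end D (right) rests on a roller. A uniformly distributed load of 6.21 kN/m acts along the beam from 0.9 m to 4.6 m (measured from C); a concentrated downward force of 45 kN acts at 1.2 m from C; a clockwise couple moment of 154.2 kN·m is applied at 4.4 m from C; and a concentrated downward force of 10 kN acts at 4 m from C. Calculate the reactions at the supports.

Resultant of the distributed load: 6.21 × 3.7 = 22.977 kN at 2.75 m from C.
Taking moments about C: D_y·5 − (6.21·3.7)·2.75 − 45·1.2 − 154.2 − 10·4 = 0 → D_y = 311.38675/5 = 62.2773 ≈ 62.28 kN.
ΣF_y = 0: C_y + 62.2773 − 6.21·3.7 − 45 − 10 = 0 → C_y = 15.70 kN.
ΣF_x = 0: no horizontal applied forces, so C_x = 0.

C_x = 0, C_y = 15.70 kN, D_y = 62.28 kN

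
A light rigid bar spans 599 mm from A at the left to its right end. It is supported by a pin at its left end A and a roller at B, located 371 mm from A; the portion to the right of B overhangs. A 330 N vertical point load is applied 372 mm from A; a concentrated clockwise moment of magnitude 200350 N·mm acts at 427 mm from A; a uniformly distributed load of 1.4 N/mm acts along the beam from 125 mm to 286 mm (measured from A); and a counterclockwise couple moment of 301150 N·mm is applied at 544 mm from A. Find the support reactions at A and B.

Resultant of the distributed load: 1.4 × 161 = 225.4 N at 205.5 mm from A.
ΣM about A: B_y·371 − 330·372 − 200350 − (1.4·161)·205.5 + 301150 = 0 → B_y = 68279.7/371 = 184.042 ≈ 184.0 N.
ΣF_y = 0: A_y + 184.042 − 330 − 1.4·161 = 0 → A_y = 371.4 N.
ΣF_x = 0: no horizontal applied forces, so A_x = 0.

A_x = 0, A_y = 371.4 N, B_y = 184.0 N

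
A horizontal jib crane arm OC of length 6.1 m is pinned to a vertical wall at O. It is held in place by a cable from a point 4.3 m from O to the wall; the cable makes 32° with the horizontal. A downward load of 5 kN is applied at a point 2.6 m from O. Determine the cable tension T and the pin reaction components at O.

ΣM about O: T·sin32°·4.3 − 5·2.6 = 0 → T = 13/(4.3·0.529919) = 5.70513 ≈ 5.705 kN.
ΣF_x = 0: O_x − T·cos32° = 0 → O_x = 5.70513 × 0.848048 = 4.838 kN.
ΣF_y = 0: O_y + T·sin32° − 5 = 0 → O_y = 5 − 5.70513 × 0.529919 = 1.977 kN.

T = 5.705 kN, O_x = 4.838 kN, O_y = 1.977 kN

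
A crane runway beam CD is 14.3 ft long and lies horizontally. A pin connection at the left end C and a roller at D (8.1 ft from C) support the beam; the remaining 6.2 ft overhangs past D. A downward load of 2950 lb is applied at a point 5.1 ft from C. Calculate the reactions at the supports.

Moments about C: D_y·8.1 − 2950·5.1 = 0 → D_y = 15045/8.1 = 1857.41 ≈ 1857 lb.
ΣF_y = 0: C_y + 1857.41 − 2950 = 0 → C_y = 1093 lb.
ΣF_x = 0: no horizontal applied forces, so C_x = 0.

C_x = 0, C_y = 1093 lb, D_y = 1857 lb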